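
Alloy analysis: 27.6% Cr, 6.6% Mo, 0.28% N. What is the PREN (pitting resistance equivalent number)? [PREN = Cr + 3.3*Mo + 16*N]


Apply the PREN formula: PREN = Cr + 3.3*Mo + 16*N
PREN = 27.6 + 3.3*6.6 + 16*0.28
PREN = 27.6 + 21.78 + 4.48 = 53.86

53.86


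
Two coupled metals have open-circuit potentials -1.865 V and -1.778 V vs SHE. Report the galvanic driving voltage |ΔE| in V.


Driving voltage is the absolute potential difference.
|ΔE| = |-1.865 − (-1.778)| = 0.087 V

0.087 V


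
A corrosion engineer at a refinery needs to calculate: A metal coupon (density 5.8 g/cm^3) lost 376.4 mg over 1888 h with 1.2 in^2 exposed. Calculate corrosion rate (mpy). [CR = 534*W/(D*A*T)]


Apply the mpy weight-loss relation: CR = 534 * W / (D * A * T)
Numerator: 534 * 376.4 = 200997.6
Denominator: 5.8 * 1.2 * 1888 = 13140.48
CR = 200997.6 / 13140.48 = 15.2961 mpy

15.2961 mpy


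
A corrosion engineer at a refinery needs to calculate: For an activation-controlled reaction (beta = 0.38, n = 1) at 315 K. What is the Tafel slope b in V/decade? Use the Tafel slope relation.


Apply the Tafel slope relation: b = 2.303*R*T/(beta*n*F)
Numerator: 2.303 * 8.314 * 315 = 6031.35
Denominator: 0.38 * 1 * 96485 = 36664.3
b = 6031.35 / 36664.3 = 0.165 V/decade

0.165 V/decade


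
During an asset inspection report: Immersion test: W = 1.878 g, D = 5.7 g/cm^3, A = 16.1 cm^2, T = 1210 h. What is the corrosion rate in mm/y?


Apply the mm/y weight-loss relation: CR = 87600 * W / (D * A * T)
Numerator: 87600 * 1.878 = 164512.8
Denominator: 5.7 * 16.1 * 1210 = 111041.7
CR = 164512.8 / 111041.7 = 1.48154 mm/y

1.48154 mm/y


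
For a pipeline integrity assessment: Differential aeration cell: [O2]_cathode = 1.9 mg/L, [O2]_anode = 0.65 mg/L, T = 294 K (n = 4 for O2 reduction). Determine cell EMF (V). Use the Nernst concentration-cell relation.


Apply the Nernst concentration-cell relation: E = (RT/nF)*ln(C_cathode/C_anode)
RT/nF = 8.314*294/(4*96485) = 0.00633341 V
ln(1.9/0.65) = 1.07264
E = 0.00633341 * 1.07264 = 0.00679 V

0.00679 V


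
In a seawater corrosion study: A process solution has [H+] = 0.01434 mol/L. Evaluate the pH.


pH = −log10[H+]
pH = −log10(0.01434) = 1.84

1.84


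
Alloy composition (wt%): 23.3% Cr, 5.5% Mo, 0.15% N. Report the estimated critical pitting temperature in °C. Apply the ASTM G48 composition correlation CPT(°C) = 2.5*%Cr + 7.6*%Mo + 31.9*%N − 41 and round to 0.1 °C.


Apply the ASTM G48 empirical CPT estimate: CPT(°C) = 2.5*%Cr + 7.6*%Mo + 31.9*%N − 41
2.5*23.3 = 58.25; 7.6*5.5 = 41.8; 31.9*0.15 = 4.785
CPT = 58.25 + 41.8 + 4.785 − 41 = 63.835 °C
Rounded to 0.1 °C: CPT ≈ 63.8 °C

63.8 °C


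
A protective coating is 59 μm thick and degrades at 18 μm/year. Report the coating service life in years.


Service life = thickness / degradation rate
Life = 59 / 18 = 3.3 years

3.3 years


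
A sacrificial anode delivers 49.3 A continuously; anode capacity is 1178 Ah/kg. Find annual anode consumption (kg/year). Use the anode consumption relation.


Annual consumption = current * hours per year / capacity
Rate = 49.3 * 8760 / 1178 = 366.6 kg/year

366.6 kg/year


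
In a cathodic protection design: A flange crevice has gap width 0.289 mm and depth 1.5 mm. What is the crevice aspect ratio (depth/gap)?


Aspect ratio = depth / gap
Ratio = 1.5 / 0.289 = 5.2

5.2


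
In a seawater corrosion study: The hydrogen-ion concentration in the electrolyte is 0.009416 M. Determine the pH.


pH = −log10[H+]
pH = −log10(0.009416) = 2.03

2.03


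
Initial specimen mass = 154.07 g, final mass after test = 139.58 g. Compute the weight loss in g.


Weight loss = initial − final
WL = 154.07 − 139.58 = 14.49 g

14.49 g


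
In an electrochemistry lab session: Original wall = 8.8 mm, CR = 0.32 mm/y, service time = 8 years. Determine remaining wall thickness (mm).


Remaining wall = original − CR × time
t = 8.8 − 0.32*8 = 8.8 − 2.56 = 6.24 mm

6.24 mm


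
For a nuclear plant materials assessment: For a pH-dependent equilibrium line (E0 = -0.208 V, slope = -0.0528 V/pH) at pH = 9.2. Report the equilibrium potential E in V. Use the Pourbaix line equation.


Apply the Pourbaix line equation: E = E0 + slope*pH
E = -0.208 + (-0.0528)*9.2 = -0.208 + (-0.48576) = -0.69376 V
Rounded to 3 decimal places: E = -0.694 V

-0.694 V


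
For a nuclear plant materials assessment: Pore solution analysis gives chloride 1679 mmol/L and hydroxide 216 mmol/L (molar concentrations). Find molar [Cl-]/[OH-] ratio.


Threshold parameter = [Cl-] / [OH-] (molar basis; both in mmol/L, so units cancel)
Ratio = 1679 / 216 = 7.77

7.77


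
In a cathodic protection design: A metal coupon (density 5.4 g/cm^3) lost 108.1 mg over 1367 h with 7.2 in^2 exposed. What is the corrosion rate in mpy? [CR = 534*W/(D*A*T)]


Apply the mpy weight-loss relation: CR = 534 * W / (D * A * T)
Numerator: 534 * 108.1 = 57725.4
Denominator: 5.4 * 7.2 * 1367 = 53148.96
CR = 57725.4 / 53148.96 = 1.0861 mpy

1.0861 mpy


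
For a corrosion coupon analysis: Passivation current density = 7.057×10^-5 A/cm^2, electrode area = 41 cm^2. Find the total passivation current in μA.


I = i_pass * A, then convert A → μA (×10^6)
I = 7.057×10^-5 * 41 * 10^6 = 2893.37 μA

2893.37 μA


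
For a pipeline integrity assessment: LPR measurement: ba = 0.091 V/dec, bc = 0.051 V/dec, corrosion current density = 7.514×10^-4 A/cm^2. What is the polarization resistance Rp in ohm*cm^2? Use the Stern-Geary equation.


Apply the Stern-Geary equation: Rp = ba*bc / (2.303*icorr*(ba+bc))
ba*bc = 0.091*0.051 = 0.004641
ba+bc = 0.142; 2.303*icorr*(ba+bc) = 2.303*7.514×10^-4*0.142 = 2.4572734×10^-4
Rp = 0.004641 / 2.4572734×10^-4 = 18.9 ohm*cm^2

18.9 ohm*cm^2


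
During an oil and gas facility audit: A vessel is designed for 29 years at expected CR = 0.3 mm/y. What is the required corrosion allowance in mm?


Corrosion allowance = CR × design life
CA = 0.3 * 29 = 8.7 mm

8.7 mm


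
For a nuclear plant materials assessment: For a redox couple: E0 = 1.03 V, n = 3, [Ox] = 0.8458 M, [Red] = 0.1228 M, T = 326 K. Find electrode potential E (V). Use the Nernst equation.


Apply the Nernst equation: E = E0 + (RT/nF)*ln([Ox]/[Red])
Step 1: RT/nF = 8.314*326/(3*96485) = 0.00936368 V
Step 2: [Ox]/[Red] = 0.8458/0.1228 = 6.887622
Step 3: ln(6.887622) = 1.929726
Step 4: correction = 0.00936368 * 1.929726 = 0.018 V
E = 1.03 + 0.018 = 1.048 V

1.048 V


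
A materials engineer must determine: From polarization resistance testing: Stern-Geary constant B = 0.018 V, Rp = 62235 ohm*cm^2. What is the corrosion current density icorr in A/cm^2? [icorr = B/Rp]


Apply the Stern-Geary relation: icorr = B / Rp
icorr = 0.018 / 62235 = 2.892×10^-7 A/cm^2

2.892×10^-7 A/cm^2


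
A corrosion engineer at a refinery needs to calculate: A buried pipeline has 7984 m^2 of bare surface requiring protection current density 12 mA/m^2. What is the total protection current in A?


I = area * current density, then convert mA → A (÷1000)
I = 7984 * 12 / 1000 = 95.81 A

95.81 A


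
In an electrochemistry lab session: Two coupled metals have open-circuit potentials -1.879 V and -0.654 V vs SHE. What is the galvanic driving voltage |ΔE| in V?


Driving voltage is the absolute potential difference.
|ΔE| = |-1.879 − (-0.654)| = 1.225 V

1.225 V


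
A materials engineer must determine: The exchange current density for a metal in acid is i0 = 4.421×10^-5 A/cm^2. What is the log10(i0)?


i0 = 4.421×10^-5 A/cm^2
log10(i0) = -4.354

-4.354


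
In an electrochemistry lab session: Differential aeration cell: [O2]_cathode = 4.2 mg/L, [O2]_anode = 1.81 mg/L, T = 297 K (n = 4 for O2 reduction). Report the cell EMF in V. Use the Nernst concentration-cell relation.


Apply the Nernst concentration-cell relation: E = (RT/nF)*ln(C_cathode/C_anode)
RT/nF = 8.314*297/(4*96485) = 0.00639804 V
ln(4.2/1.81) = 0.84176
E = 0.00639804 * 0.84176 = 0.00539 V

0.00539 V


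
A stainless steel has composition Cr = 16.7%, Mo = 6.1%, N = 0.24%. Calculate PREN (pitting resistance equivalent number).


Apply the PREN formula: PREN = Cr + 3.3*Mo + 16*N
PREN = 16.7 + 3.3*6.1 + 16*0.24
PREN = 16.7 + 20.13 + 3.84 = 40.67

40.67


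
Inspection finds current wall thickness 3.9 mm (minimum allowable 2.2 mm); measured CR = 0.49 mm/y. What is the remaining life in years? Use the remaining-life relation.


Apply the remaining-life relation: RL = (t_current − t_min) / CR
RL = (3.9 − 2.2) / 0.49 = 1.7 / 0.49 = 3.5 years

3.5 years


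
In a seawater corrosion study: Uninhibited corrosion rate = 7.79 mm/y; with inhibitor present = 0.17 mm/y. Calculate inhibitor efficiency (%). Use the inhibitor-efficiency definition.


Apply the inhibitor-efficiency definition: IE = (CR_blank − CR_inh)/CR_blank × 100
IE = (7.79 − 0.17) / 7.79 × 100
IE = 7.62 / 7.79 × 100 = 97.8 %

97.8 %


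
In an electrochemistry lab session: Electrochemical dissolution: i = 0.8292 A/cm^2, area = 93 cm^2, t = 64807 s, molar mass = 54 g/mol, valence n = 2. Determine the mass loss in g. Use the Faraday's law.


Apply Faraday's law: m = i*A*t*M / (n*F)
Total charge passed Q = i*A*t = 0.8292*93*64807 = 4997630.6892 C
m = Q*M/(n*F) = 4997630.6892*54/(2*96485) = 1398.5182 g

1398.5182 g


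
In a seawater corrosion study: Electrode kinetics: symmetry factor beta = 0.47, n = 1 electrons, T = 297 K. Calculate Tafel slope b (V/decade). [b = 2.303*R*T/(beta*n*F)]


Apply the Tafel slope relation: b = 2.303*R*T/(beta*n*F)
Numerator: 2.303 * 8.314 * 297 = 5686.7
Denominator: 0.47 * 1 * 96485 = 45347.95
b = 5686.7 / 45347.95 = 0.1254 V/decade

0.1254 V/decade


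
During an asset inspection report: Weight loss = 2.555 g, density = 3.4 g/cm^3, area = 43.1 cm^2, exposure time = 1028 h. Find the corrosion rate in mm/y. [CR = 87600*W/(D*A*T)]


Apply the mm/y weight-loss relation: CR = 87600 * W / (D * A * T)
Numerator: 87600 * 2.555 = 223818.0
Denominator: 3.4 * 43.1 * 1028 = 150643.12
CR = 223818.0 / 150643.12 = 1.48575 mm/y

1.48575 mm/y


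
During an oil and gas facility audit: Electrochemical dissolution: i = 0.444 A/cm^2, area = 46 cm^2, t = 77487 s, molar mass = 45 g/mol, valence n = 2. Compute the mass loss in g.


Apply Faraday's law: m = i*A*t*M / (n*F)
Total charge passed Q = i*A*t = 0.444*46*77487 = 1582594.488 C
m = Q*M/(n*F) = 1582594.488*45/(2*96485) = 369.056 g

369.056 g


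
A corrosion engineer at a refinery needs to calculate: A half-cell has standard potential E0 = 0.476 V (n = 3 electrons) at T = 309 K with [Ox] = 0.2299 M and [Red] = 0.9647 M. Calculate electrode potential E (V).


Apply the Nernst equation: E = E0 + (RT/nF)*ln([Ox]/[Red])
Step 1: RT/nF = 8.314*309/(3*96485) = 0.00887539 V
Step 2: [Ox]/[Red] = 0.2299/0.9647 = 0.238312
Step 3: ln(0.238312) = -1.434175
Step 4: correction = 0.00887539 * -1.434175 = -0.013 V
E = 0.476 + -0.013 = 0.463 V

0.463 V


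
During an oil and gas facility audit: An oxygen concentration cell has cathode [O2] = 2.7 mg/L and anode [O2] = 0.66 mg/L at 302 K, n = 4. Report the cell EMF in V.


Apply the Nernst concentration-cell relation: E = (RT/nF)*ln(C_cathode/C_anode)
RT/nF = 8.314*302/(4*96485) = 0.00650575 V
ln(2.7/0.66) = 1.40877
E = 0.00650575 * 1.40877 = 0.00917 V

0.00917 V


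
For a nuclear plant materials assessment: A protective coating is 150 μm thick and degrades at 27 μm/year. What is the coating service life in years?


Service life = thickness / degradation rate
Life = 150 / 27 = 5.6 years

5.6 years


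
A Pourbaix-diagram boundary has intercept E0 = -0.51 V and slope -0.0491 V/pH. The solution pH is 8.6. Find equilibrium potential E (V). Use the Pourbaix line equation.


Apply the Pourbaix line equation: E = E0 + slope*pH
E = -0.51 + (-0.0491)*8.6 = -0.51 + (-0.42226) = -0.93226 V
Rounded to 3 decimal places: E = -0.932 V

-0.932 V


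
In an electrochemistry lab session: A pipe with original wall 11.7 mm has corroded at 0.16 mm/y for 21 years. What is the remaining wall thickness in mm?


Remaining wall = original − CR × time
t = 11.7 − 0.16*21 = 11.7 − 3.36 = 8.34 mm

8.34 mm


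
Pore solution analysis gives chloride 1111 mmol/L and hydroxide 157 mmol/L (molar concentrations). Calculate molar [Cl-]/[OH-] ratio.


Threshold parameter = [Cl-] / [OH-] (molar basis; both in mmol/L, so units cancel)
Ratio = 1111 / 157 = 7.08

7.08


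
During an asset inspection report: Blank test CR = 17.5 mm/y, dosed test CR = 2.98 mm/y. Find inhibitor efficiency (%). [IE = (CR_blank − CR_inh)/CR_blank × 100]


Apply the inhibitor-efficiency definition: IE = (CR_blank − CR_inh)/CR_blank × 100
IE = (17.5 − 2.98) / 17.5 × 100
IE = 14.52 / 17.5 × 100 = 83.0 %

83.0 %


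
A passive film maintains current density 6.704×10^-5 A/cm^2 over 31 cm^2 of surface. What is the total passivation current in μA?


I = i_pass * A, then convert A → μA (×10^6)
I = 6.704×10^-5 * 31 * 10^6 = 2078.24 μA

2078.24 μA


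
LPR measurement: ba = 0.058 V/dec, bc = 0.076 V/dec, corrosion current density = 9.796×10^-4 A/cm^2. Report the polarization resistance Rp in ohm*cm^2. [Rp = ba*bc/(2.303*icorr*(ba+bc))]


Apply the Stern-Geary equation: Rp = ba*bc / (2.303*icorr*(ba+bc))
ba*bc = 0.058*0.076 = 0.004408
ba+bc = 0.134; 2.303*icorr*(ba+bc) = 2.303*9.796×10^-4*0.134 = 3.0230652×10^-4
Rp = 0.004408 / 3.0230652×10^-4 = 14.6 ohm*cm^2

14.6 ohm*cm^2


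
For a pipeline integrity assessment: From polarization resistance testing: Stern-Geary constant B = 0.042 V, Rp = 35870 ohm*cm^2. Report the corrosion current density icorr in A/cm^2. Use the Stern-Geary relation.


Apply the Stern-Geary relation: icorr = B / Rp
icorr = 0.042 / 35870 = 1.171×10^-6 A/cm^2

1.171×10^-6 A/cm^2


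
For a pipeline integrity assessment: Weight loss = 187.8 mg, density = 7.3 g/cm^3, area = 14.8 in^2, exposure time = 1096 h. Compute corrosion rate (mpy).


Apply the mpy weight-loss relation: CR = 534 * W / (D * A * T)
Numerator: 534 * 187.8 = 100285.2
Denominator: 7.3 * 14.8 * 1096 = 118411.84
CR = 100285.2 / 118411.84 = 0.8469 mpy

0.8469 mpy


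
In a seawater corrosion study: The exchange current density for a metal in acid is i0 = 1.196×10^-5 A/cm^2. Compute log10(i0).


i0 = 1.196×10^-5 A/cm^2
log10(i0) = -4.922

-4.922


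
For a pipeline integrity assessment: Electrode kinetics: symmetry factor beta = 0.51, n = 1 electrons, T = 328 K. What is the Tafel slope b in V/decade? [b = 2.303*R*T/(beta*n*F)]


Apply the Tafel slope relation: b = 2.303*R*T/(beta*n*F)
Numerator: 2.303 * 8.314 * 328 = 6280.26
Denominator: 0.51 * 1 * 96485 = 49207.35
b = 6280.26 / 49207.35 = 0.1276 V/decade

0.1276 V/decade


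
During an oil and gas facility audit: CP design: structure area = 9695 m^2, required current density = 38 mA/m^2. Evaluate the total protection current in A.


I = area * current density, then convert mA → A (÷1000)
I = 9695 * 38 / 1000 = 368.41 A

368.41 A


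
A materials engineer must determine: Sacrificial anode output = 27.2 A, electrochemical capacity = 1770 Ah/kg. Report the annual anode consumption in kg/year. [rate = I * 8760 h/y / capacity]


Annual consumption = current * hours per year / capacity
Rate = 27.2 * 8760 / 1770 = 134.6 kg/year

134.6 kg/year


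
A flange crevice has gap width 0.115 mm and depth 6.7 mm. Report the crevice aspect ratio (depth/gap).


Aspect ratio = depth / gap
Ratio = 6.7 / 0.115 = 58.3

58.3


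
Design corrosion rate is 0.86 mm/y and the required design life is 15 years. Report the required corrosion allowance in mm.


Corrosion allowance = CR × design life
CA = 0.86 * 15 = 12.9 mm

12.9 mm


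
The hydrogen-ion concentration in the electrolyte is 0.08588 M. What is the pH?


pH = −log10[H+]
pH = −log10(0.08588) = 1.07

1.07


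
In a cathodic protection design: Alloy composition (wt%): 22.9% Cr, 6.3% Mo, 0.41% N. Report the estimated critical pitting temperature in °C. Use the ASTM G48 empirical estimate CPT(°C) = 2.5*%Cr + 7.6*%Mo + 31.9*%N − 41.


Apply the ASTM G48 empirical CPT estimate: CPT(°C) = 2.5*%Cr + 7.6*%Mo + 31.9*%N − 41
2.5*22.9 = 57.25; 7.6*6.3 = 47.88; 31.9*0.41 = 13.079
CPT = 57.25 + 47.88 + 13.079 − 41 = 77.209 °C
Rounded to 0.1 °C: CPT ≈ 77.2 °C

77.2 °C


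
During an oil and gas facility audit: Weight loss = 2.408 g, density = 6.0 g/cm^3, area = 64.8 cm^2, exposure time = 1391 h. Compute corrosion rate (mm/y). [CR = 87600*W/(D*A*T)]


Apply the mm/y weight-loss relation: CR = 87600 * W / (D * A * T)
Numerator: 87600 * 2.408 = 210940.8
Denominator: 6.0 * 64.8 * 1391 = 540820.8
CR = 210940.8 / 540820.8 = 0.390038 mm/y

0.390038 mm/y


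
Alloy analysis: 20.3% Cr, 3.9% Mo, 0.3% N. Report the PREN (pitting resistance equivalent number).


Apply the PREN formula: PREN = Cr + 3.3*Mo + 16*N
PREN = 20.3 + 3.3*3.9 + 16*0.3
PREN = 20.3 + 12.87 + 4.8 = 37.97

37.97


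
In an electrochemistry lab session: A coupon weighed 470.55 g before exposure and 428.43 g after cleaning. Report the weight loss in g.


Weight loss = initial − final
WL = 470.55 − 428.43 = 42.12 g

42.12 g


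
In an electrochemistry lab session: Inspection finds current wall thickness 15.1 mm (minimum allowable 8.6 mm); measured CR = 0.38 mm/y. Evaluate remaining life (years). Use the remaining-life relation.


Apply the remaining-life relation: RL = (t_current − t_min) / CR
RL = (15.1 − 8.6) / 0.38 = 6.5 / 0.38 = 17.1 years

17.1 years


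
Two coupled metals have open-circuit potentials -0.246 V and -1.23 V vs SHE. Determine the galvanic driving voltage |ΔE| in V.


Driving voltage is the absolute potential difference.
|ΔE| = |-0.246 − (-1.23)| = 0.984 V

0.984 V


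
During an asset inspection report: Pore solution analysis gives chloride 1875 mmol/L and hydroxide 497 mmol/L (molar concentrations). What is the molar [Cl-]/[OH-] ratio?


Threshold parameter = [Cl-] / [OH-] (molar basis; both in mmol/L, so units cancel)
Ratio = 1875 / 497 = 3.77

3.77


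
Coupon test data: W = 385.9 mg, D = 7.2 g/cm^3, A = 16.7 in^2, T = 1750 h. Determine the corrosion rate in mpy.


Apply the mpy weight-loss relation: CR = 534 * W / (D * A * T)
Numerator: 534 * 385.9 = 206070.6
Denominator: 7.2 * 16.7 * 1750 = 210420.0
CR = 206070.6 / 210420.0 = 0.97933 mpy

0.97933 mpy


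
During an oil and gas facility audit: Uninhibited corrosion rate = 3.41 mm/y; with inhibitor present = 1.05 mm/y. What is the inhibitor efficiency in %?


Apply the inhibitor-efficiency definition: IE = (CR_blank − CR_inh)/CR_blank × 100
IE = (3.41 − 1.05) / 3.41 × 100
IE = 2.36 / 3.41 × 100 = 69.2 %

69.2 %


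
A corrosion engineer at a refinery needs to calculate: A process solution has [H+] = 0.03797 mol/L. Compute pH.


pH = −log10[H+]
pH = −log10(0.03797) = 1.42

1.42


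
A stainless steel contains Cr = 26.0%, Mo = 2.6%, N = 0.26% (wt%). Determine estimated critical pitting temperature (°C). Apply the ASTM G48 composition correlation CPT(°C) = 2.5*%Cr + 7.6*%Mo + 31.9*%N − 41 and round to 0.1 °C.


Apply the ASTM G48 empirical CPT estimate: CPT(°C) = 2.5*%Cr + 7.6*%Mo + 31.9*%N − 41
2.5*26.0 = 65; 7.6*2.6 = 19.76; 31.9*0.26 = 8.294
CPT = 65 + 19.76 + 8.294 − 41 = 52.054 °C
Rounded to 0.1 °C: CPT ≈ 52.1 °C

52.1 °C


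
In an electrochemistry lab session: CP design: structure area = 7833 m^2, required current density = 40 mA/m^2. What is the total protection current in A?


I = area * current density, then convert mA → A (÷1000)
I = 7833 * 40 / 1000 = 313.32 A

313.32 A


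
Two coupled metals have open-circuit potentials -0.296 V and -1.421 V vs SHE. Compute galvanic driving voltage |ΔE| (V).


Driving voltage is the absolute potential difference.
|ΔE| = |-0.296 − (-1.421)| = 1.125 V

1.125 V


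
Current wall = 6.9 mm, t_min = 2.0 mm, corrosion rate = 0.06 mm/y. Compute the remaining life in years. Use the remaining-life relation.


Apply the remaining-life relation: RL = (t_current − t_min) / CR
RL = (6.9 − 2.0) / 0.06 = 4.9 / 0.06 = 81.7 years

81.7 years


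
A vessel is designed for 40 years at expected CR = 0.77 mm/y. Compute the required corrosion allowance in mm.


Corrosion allowance = CR × design life
CA = 0.77 * 40 = 30.8 mm

30.8 mm


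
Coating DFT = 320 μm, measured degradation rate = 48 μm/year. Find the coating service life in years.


Service life = thickness / degradation rate
Life = 320 / 48 = 6.7 years

6.7 years


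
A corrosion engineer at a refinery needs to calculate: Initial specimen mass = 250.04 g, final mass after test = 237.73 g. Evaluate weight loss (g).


Weight loss = initial − final
WL = 250.04 − 237.73 = 12.31 g

12.31 g


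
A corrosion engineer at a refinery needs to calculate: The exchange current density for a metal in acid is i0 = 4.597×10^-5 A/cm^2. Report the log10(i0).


i0 = 4.597×10^-5 A/cm^2
log10(i0) = -4.338

-4.338


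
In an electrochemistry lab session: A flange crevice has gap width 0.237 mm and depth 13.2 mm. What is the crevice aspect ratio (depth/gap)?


Aspect ratio = depth / gap
Ratio = 13.2 / 0.237 = 55.7

55.7


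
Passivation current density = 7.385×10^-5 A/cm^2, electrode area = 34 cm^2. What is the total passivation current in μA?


I = i_pass * A, then convert A → μA (×10^6)
I = 7.385×10^-5 * 34 * 10^6 = 2510.9 μA

2510.9 μA


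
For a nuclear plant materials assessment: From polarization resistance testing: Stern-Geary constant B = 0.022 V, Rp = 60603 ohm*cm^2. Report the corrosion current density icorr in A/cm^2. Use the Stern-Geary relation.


Apply the Stern-Geary relation: icorr = B / Rp
icorr = 0.022 / 60603 = 3.63×10^-7 A/cm^2

3.63×10^-7 A/cm^2


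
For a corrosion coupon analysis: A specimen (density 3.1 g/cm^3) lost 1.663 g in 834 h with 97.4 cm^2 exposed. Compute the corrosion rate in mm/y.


Apply the mm/y weight-loss relation: CR = 87600 * W / (D * A * T)
Numerator: 87600 * 1.663 = 145678.8
Denominator: 3.1 * 97.4 * 834 = 251817.96
CR = 145678.8 / 251817.96 = 0.57851 mm/y

0.57851 mm/y


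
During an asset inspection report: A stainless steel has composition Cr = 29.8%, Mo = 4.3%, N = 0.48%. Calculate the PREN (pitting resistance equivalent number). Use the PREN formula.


Apply the PREN formula: PREN = Cr + 3.3*Mo + 16*N
PREN = 29.8 + 3.3*4.3 + 16*0.48
PREN = 29.8 + 14.19 + 7.68 = 51.67

51.67


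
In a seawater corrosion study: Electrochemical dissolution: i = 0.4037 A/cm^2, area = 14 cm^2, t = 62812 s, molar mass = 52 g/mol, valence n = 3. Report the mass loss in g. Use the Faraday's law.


Apply Faraday's law: m = i*A*t*M / (n*F)
Total charge passed Q = i*A*t = 0.4037*14*62812 = 355000.8616 C
m = Q*M/(n*F) = 355000.8616*52/(3*96485) = 63.77518 g

63.77518 g


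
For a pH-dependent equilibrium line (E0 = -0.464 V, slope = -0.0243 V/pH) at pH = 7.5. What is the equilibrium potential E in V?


Apply the Pourbaix line equation: E = E0 + slope*pH
E = -0.464 + (-0.0243)*7.5 = -0.464 + (-0.18225) = -0.64625 V
Rounded to 4 decimal places: E = -0.6463 V

-0.6463 V


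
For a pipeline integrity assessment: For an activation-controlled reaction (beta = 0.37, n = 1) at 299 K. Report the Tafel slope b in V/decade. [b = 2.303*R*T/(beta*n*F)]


Apply the Tafel slope relation: b = 2.303*R*T/(beta*n*F)
Numerator: 2.303 * 8.314 * 299 = 5725.0
Denominator: 0.37 * 1 * 96485 = 35699.45
b = 5725.0 / 35699.45 = 0.1604 V/decade

0.1604 V/decade


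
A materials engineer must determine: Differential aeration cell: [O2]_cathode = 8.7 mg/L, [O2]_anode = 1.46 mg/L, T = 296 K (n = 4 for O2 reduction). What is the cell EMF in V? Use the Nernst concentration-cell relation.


Apply the Nernst concentration-cell relation: E = (RT/nF)*ln(C_cathode/C_anode)
RT/nF = 8.314*296/(4*96485) = 0.00637649 V
ln(8.7/1.46) = 1.78489
E = 0.00637649 * 1.78489 = 0.01138 V

0.01138 V


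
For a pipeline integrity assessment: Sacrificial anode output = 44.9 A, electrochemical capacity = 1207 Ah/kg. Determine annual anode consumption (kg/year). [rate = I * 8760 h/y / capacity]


Annual consumption = current * hours per year / capacity
Rate = 44.9 * 8760 / 1207 = 325.9 kg/year

325.9 kg/year


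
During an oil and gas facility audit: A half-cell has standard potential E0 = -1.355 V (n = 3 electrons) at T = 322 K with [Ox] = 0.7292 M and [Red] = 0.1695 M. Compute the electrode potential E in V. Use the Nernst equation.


Apply the Nernst equation: E = E0 + (RT/nF)*ln([Ox]/[Red])
Step 1: RT/nF = 8.314*322/(3*96485) = 0.00924879 V
Step 2: [Ox]/[Red] = 0.7292/0.1695 = 4.302065
Step 3: ln(4.302065) = 1.459095
Step 4: correction = 0.00924879 * 1.459095 = 0.013 V
E = -1.355 + 0.013 = -1.342 V

-1.342 V


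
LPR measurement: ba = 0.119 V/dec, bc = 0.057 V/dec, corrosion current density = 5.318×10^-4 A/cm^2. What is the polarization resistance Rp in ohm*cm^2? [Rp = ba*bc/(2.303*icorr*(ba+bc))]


Apply the Stern-Geary equation: Rp = ba*bc / (2.303*icorr*(ba+bc))
ba*bc = 0.119*0.057 = 0.006783
ba+bc = 0.176; 2.303*icorr*(ba+bc) = 2.303*5.318×10^-4*0.176 = 2.1555343×10^-4
Rp = 0.006783 / 2.1555343×10^-4 = 31.5 ohm*cm^2

31.5 ohm*cm^2


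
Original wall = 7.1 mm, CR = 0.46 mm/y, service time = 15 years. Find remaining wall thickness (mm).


Remaining wall = original − CR × time
t = 7.1 − 0.46*15 = 7.1 − 6.9 = 0.2 mm

0.2 mm


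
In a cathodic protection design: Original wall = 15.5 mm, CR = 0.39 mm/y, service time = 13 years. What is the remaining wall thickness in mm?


Remaining wall = original − CR × time
t = 15.5 − 0.39*13 = 15.5 − 5.07 = 10.43 mm

10.43 mm


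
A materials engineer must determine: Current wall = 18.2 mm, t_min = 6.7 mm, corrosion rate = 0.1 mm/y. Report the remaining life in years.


Apply the remaining-life relation: RL = (t_current − t_min) / CR
RL = (18.2 − 6.7) / 0.1 = 11.5 / 0.1 = 115.0 years

115.0 years


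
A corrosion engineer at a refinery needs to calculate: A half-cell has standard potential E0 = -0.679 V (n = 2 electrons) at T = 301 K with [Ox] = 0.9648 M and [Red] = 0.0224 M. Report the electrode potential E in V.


Apply the Nernst equation: E = E0 + (RT/nF)*ln([Ox]/[Red])
Step 1: RT/nF = 8.314*301/(2*96485) = 0.01296841 V
Step 2: [Ox]/[Red] = 0.9648/0.0224 = 43.071429
Step 3: ln(43.071429) = 3.76286
Step 4: correction = 0.01296841 * 3.76286 = 0.049 V
E = -0.679 + 0.049 = -0.63 V

-0.63 V


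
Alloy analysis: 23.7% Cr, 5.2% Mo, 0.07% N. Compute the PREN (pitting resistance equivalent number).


Apply the PREN formula: PREN = Cr + 3.3*Mo + 16*N
PREN = 23.7 + 3.3*5.2 + 16*0.07
PREN = 23.7 + 17.16 + 1.12 = 41.98

41.98


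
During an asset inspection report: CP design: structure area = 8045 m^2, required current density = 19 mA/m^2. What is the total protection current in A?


I = area * current density, then convert mA → A (÷1000)
I = 8045 * 19 / 1000 = 152.86 A

152.86 A


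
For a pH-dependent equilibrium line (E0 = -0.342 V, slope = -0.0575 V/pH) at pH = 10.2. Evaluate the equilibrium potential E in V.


Apply the Pourbaix line equation: E = E0 + slope*pH
E = -0.342 + (-0.0575)*10.2 = -0.342 + (-0.5865) = -0.9285 V
Rounded to 4 decimal places: E = -0.9285 V

-0.9285 V


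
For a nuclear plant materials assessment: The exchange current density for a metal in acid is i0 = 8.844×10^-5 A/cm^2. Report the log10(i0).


i0 = 8.844×10^-5 A/cm^2
log10(i0) = -4.053

-4.053


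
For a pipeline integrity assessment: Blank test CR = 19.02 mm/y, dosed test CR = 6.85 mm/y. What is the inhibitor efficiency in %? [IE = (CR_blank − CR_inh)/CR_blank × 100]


Apply the inhibitor-efficiency definition: IE = (CR_blank − CR_inh)/CR_blank × 100
IE = (19.02 − 6.85) / 19.02 × 100
IE = 12.17 / 19.02 × 100 = 64.0 %

64.0 %


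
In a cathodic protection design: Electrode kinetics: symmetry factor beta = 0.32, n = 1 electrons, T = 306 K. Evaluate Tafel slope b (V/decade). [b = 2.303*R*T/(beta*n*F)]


Apply the Tafel slope relation: b = 2.303*R*T/(beta*n*F)
Numerator: 2.303 * 8.314 * 306 = 5859.03
Denominator: 0.32 * 1 * 96485 = 30875.2
b = 5859.03 / 30875.2 = 0.19 V/decade

0.19 V/decade


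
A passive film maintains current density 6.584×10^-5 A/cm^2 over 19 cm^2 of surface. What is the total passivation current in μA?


I = i_pass * A, then convert A → μA (×10^6)
I = 6.584×10^-5 * 19 * 10^6 = 1250.96 μA

1250.96 μA


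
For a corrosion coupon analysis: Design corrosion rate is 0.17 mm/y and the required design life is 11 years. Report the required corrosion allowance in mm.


Corrosion allowance = CR × design life
CA = 0.17 * 11 = 1.87 mm

1.87 mm


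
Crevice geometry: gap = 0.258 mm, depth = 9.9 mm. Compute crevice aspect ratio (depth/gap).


Aspect ratio = depth / gap
Ratio = 9.9 / 0.258 = 38.4

38.4


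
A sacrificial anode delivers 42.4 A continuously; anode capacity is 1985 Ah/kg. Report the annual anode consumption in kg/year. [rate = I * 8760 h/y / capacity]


Annual consumption = current * hours per year / capacity
Rate = 42.4 * 8760 / 1985 = 187.1 kg/year

187.1 kg/year


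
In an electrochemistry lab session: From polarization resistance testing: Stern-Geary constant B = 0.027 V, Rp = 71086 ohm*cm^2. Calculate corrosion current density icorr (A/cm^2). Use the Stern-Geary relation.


Apply the Stern-Geary relation: icorr = B / Rp
icorr = 0.027 / 71086 = 3.798×10^-7 A/cm^2

3.798×10^-7 A/cm^2


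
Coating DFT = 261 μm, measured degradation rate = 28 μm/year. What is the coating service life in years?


Service life = thickness / degradation rate
Life = 261 / 28 = 9.3 years

9.3 years


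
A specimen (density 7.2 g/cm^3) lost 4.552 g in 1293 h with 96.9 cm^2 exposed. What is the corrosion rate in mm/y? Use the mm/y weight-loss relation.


Apply the mm/y weight-loss relation: CR = 87600 * W / (D * A * T)
Numerator: 87600 * 4.552 = 398755.2
Denominator: 7.2 * 96.9 * 1293 = 902100.24
CR = 398755.2 / 902100.24 = 0.44203 mm/y

0.44203 mm/y


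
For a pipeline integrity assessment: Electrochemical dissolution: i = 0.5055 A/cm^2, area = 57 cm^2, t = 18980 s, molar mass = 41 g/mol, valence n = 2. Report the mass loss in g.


Apply Faraday's law: m = i*A*t*M / (n*F)
Total charge passed Q = i*A*t = 0.5055*57*18980 = 546880.23 C
m = Q*M/(n*F) = 546880.23*41/(2*96485) = 116.1947 g

116.1947 g


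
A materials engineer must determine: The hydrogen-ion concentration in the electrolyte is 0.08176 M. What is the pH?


pH = −log10[H+]
pH = −log10(0.08176) = 1.09

1.09


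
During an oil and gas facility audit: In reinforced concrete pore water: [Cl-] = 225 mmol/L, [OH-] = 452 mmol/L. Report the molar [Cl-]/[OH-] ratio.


Threshold parameter = [Cl-] / [OH-] (molar basis; both in mmol/L, so units cancel)
Ratio = 225 / 452 = 0.5

0.5


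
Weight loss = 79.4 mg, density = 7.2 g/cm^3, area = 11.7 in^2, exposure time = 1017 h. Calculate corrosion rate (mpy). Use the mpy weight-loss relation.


Apply the mpy weight-loss relation: CR = 534 * W / (D * A * T)
Numerator: 534 * 79.4 = 42399.6
Denominator: 7.2 * 11.7 * 1017 = 85672.08
CR = 42399.6 / 85672.08 = 0.495 mpy

0.495 mpy


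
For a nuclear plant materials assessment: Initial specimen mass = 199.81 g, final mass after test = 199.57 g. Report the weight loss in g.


Weight loss = initial − final
WL = 199.81 − 199.57 = 0.24 g

0.24 g


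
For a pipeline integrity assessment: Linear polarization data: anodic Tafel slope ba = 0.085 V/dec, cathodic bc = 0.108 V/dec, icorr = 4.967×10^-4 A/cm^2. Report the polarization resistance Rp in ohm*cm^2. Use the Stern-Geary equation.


Apply the Stern-Geary equation: Rp = ba*bc / (2.303*icorr*(ba+bc))
ba*bc = 0.085*0.108 = 0.00918
ba+bc = 0.193; 2.303*icorr*(ba+bc) = 2.303*4.967×10^-4*0.193 = 2.2077272×10^-4
Rp = 0.00918 / 2.2077272×10^-4 = 41.58 ohm*cm^2

41.58 ohm*cm^2


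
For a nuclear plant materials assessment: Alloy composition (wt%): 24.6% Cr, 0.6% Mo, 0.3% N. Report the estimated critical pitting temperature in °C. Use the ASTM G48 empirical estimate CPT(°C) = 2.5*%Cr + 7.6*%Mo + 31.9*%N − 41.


Apply the ASTM G48 empirical CPT estimate: CPT(°C) = 2.5*%Cr + 7.6*%Mo + 31.9*%N − 41
2.5*24.6 = 61.5; 7.6*0.6 = 4.56; 31.9*0.3 = 9.57
CPT = 61.5 + 4.56 + 9.57 − 41 = 34.63 °C
Rounded to 0.1 °C: CPT ≈ 34.6 °C

34.6 °C


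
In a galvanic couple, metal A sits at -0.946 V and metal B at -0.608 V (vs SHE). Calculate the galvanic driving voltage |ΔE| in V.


Driving voltage is the absolute potential difference.
|ΔE| = |-0.946 − (-0.608)| = 0.338 V

0.338 V


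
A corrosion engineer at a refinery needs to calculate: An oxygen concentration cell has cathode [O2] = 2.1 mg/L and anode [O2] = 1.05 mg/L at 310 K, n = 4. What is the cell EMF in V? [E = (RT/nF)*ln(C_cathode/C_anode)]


Apply the Nernst concentration-cell relation: E = (RT/nF)*ln(C_cathode/C_anode)
RT/nF = 8.314*310/(4*96485) = 0.00667808 V
ln(2.1/1.05) = 0.69315
E = 0.00667808 * 0.69315 = 0.00463 V

0.00463 V


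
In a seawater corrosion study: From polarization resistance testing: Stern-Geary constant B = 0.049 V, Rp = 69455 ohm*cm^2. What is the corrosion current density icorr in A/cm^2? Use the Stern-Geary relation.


Apply the Stern-Geary relation: icorr = B / Rp
icorr = 0.049 / 69455 = 7.055×10^-7 A/cm^2

7.055×10^-7 A/cm^2


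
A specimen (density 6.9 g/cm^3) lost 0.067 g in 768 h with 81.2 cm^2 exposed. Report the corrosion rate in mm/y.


Apply the mm/y weight-loss relation: CR = 87600 * W / (D * A * T)
Numerator: 87600 * 0.067 = 5869.2
Denominator: 6.9 * 81.2 * 768 = 430295.04
CR = 5869.2 / 430295.04 = 0.01364 mm/y

0.01364 mm/y


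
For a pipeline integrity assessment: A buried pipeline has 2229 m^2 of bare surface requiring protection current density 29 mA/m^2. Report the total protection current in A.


I = area * current density, then convert mA → A (÷1000)
I = 2229 * 29 / 1000 = 64.64 A

64.64 A


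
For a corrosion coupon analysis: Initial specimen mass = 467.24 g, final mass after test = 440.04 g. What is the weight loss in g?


Weight loss = initial − final
WL = 467.24 − 440.04 = 27.2 g

27.2 g


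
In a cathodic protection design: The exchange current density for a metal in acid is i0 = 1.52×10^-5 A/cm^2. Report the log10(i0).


i0 = 1.52×10^-5 A/cm^2
log10(i0) = -4.818

-4.818


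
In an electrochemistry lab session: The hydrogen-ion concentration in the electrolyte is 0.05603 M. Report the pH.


pH = −log10[H+]
pH = −log10(0.05603) = 1.25

1.25


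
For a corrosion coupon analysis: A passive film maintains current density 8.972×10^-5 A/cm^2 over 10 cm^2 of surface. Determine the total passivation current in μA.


I = i_pass * A, then convert A → μA (×10^6)
I = 8.972×10^-5 * 10 * 10^6 = 897.2 μA

897.2 μA


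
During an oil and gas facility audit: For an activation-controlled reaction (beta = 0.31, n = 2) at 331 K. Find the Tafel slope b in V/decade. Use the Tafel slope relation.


Apply the Tafel slope relation: b = 2.303*R*T/(beta*n*F)
Numerator: 2.303 * 8.314 * 331 = 6337.7
Denominator: 0.31 * 2 * 96485 = 59820.7
b = 6337.7 / 59820.7 = 0.106 V/decade

0.106 V/decade


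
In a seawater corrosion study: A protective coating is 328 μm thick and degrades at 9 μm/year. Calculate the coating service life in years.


Service life = thickness / degradation rate
Life = 328 / 9 = 36.4 years

36.4 years


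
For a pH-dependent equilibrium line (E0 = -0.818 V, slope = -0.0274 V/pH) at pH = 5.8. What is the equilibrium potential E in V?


Apply the Pourbaix line equation: E = E0 + slope*pH
E = -0.818 + (-0.0274)*5.8 = -0.818 + (-0.15892) = -0.97692 V
Rounded to 3 decimal places: E = -0.977 V

-0.977 V


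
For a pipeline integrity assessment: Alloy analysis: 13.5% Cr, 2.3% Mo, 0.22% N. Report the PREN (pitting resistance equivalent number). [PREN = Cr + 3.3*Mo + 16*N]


Apply the PREN formula: PREN = Cr + 3.3*Mo + 16*N
PREN = 13.5 + 3.3*2.3 + 16*0.22
PREN = 13.5 + 7.59 + 3.52 = 24.61

24.61


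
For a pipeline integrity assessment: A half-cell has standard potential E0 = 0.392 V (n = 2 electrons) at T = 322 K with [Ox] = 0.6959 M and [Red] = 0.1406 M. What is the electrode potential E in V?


Apply the Nernst equation: E = E0 + (RT/nF)*ln([Ox]/[Red])
Step 1: RT/nF = 8.314*322/(2*96485) = 0.01387318 V
Step 2: [Ox]/[Red] = 0.6959/0.1406 = 4.949502
Step 3: ln(4.949502) = 1.599287
Step 4: correction = 0.01387318 * 1.599287 = 0.0222 V
E = 0.392 + 0.0222 = 0.4142 V

0.4142 V


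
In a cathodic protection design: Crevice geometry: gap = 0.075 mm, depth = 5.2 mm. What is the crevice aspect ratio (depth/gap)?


Aspect ratio = depth / gap
Ratio = 5.2 / 0.075 = 69.3

69.3


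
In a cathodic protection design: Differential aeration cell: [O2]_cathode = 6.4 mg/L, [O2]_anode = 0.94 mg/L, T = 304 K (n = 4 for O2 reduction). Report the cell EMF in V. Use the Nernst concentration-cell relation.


Apply the Nernst concentration-cell relation: E = (RT/nF)*ln(C_cathode/C_anode)
RT/nF = 8.314*304/(4*96485) = 0.00654883 V
ln(6.4/0.94) = 1.91817
E = 0.00654883 * 1.91817 = 0.01256 V

0.01256 V


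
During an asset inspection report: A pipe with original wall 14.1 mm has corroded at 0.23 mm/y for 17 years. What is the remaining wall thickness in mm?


Remaining wall = original − CR × time
t = 14.1 − 0.23*17 = 14.1 − 3.91 = 10.19 mm

10.19 mm


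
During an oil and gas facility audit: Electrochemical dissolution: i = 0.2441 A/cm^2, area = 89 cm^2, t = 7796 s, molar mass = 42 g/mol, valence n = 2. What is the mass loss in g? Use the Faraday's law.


Apply Faraday's law: m = i*A*t*M / (n*F)
Total charge passed Q = i*A*t = 0.2441*89*7796 = 169367.3204 C
m = Q*M/(n*F) = 169367.3204*42/(2*96485) = 36.863 g

36.863 g


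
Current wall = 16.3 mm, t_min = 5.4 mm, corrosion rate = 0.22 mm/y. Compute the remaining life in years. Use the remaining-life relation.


Apply the remaining-life relation: RL = (t_current − t_min) / CR
RL = (16.3 − 5.4) / 0.22 = 10.9 / 0.22 = 49.5 years

49.5 years


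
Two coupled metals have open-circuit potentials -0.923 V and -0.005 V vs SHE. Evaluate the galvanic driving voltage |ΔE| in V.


Driving voltage is the absolute potential difference.
|ΔE| = |-0.923 − (-0.005)| = 0.918 V

0.918 V


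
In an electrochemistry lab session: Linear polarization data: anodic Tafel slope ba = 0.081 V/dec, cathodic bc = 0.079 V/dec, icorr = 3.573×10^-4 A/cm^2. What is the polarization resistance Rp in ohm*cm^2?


Apply the Stern-Geary equation: Rp = ba*bc / (2.303*icorr*(ba+bc))
ba*bc = 0.081*0.079 = 0.006399
ba+bc = 0.16; 2.303*icorr*(ba+bc) = 2.303*3.573×10^-4*0.16 = 1.316579×10^-4
Rp = 0.006399 / 1.316579×10^-4 = 48.6 ohm*cm^2

48.6 ohm*cm^2


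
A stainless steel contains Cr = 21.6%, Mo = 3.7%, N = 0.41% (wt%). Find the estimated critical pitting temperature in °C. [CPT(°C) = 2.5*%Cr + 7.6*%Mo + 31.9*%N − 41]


Apply the ASTM G48 empirical CPT estimate: CPT(°C) = 2.5*%Cr + 7.6*%Mo + 31.9*%N − 41
2.5*21.6 = 54; 7.6*3.7 = 28.12; 31.9*0.41 = 13.079
CPT = 54 + 28.12 + 13.079 − 41 = 54.199 °C
Rounded to 0.1 °C: CPT ≈ 54.2 °C

54.2 °C


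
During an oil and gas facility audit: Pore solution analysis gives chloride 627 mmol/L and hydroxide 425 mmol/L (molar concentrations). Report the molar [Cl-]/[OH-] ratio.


Threshold parameter = [Cl-] / [OH-] (molar basis; both in mmol/L, so units cancel)
Ratio = 627 / 425 = 1.48

1.48


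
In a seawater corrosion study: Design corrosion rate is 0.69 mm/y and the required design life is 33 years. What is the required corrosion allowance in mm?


Corrosion allowance = CR × design life
CA = 0.69 * 33 = 22.77 mm

22.77 mm


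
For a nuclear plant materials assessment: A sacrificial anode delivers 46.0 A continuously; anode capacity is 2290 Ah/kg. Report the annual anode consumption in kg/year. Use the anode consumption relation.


Annual consumption = current * hours per year / capacity
Rate = 46.0 * 8760 / 2290 = 176.0 kg/year

176.0 kg/year
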